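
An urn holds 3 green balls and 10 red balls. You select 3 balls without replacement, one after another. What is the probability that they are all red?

60/143

P(every draw is red) = 10/13 × 9/12 × 8/11 = 720/1716 = 60/143.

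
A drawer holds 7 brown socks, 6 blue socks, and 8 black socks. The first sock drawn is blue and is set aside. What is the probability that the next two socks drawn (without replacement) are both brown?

21/190

After the first draw, 7 of the remaining 20 socks are brown.
P = 7/20 × 6/19 = 42/380 = 21/190.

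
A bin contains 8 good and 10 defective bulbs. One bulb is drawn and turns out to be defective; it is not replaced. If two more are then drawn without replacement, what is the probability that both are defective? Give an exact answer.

9/34

After the first draw, 9 of the remaining 17 bulbs are defective.
P = 9/17 × 8/16 = 72/272 = 9/34.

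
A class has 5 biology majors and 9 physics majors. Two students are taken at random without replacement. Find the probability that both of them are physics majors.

36/91

P = 9/14 × 8/13 = 72/182 = 36/91.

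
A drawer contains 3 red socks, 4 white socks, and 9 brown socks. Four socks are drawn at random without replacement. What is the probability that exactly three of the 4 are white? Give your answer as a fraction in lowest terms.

12/455

One ordering (white drawn first) has probability 4/16 × 3/15 × 2/14 × 12/13 = 288/43680 = 3/455.
There are C(4,3) = 4 such orderings, each equally likely, so P = 4 × 3/455 = 12/455.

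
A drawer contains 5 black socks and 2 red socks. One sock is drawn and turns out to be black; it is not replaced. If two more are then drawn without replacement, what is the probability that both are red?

With the first sock removed, 2 red remain out of 6.
P = 2/6 × 1/5 = 2/30 = 1/15.

1/15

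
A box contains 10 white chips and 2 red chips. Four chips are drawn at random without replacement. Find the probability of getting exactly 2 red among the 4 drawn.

1/11

One ordering (red drawn first) has probability 2/12 × 1/11 × 10/10 × 9/9 = 180/11880 = 1/66.
There are C(4,2) = 6 such orderings, each equally likely, so P = 6 × 1/66 = 1/11.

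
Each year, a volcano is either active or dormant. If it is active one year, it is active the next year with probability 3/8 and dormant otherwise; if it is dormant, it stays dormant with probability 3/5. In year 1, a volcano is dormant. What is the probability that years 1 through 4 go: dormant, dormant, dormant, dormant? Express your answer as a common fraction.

27/125

Year 1 is given. For each transition, use the conditional probability from the current state:
P(dormant | dormant) = 3/5; P(dormant | dormant) = 3/5; P(dormant | dormant) = 3/5.
P = 3/5 × 3/5 × 3/5 = 27/125.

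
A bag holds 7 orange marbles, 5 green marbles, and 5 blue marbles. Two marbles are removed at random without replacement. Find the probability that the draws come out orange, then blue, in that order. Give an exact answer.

Multiply the probability of each draw given the previous ones:
P = 7/17 × 5/16 = 35/272.

35/272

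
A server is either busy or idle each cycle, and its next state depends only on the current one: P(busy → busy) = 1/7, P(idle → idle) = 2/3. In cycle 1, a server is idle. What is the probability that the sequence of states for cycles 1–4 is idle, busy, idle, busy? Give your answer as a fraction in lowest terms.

2/21

Cycle 1 is given. For each transition, use the conditional probability from the current state:
P(busy | idle) = 1/3; P(idle | busy) = 6/7; P(busy | idle) = 1/3.
P = 1/3 × 6/7 × 1/3 = 6/63 = 2/21.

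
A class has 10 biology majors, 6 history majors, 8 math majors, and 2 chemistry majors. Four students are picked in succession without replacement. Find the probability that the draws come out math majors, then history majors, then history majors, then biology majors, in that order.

2/299

Each draw changes the counts, so multiply the conditional probabilities along the sequence:
P = 8/26 × 6/25 × 5/24 × 10/23 = 2400/358800 = 2/299.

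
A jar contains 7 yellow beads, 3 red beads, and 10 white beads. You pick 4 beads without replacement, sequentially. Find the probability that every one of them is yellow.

P(all yellow) = 7/20 × 6/19 × 5/18 × 4/17 = 840/116280 = 7/969.

7/969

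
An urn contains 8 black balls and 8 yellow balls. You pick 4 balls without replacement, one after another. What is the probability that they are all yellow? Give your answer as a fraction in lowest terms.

P(all yellow) = 8/16 × 7/15 × 6/14 × 5/13 = 1680/43680 = 1/26.

1/26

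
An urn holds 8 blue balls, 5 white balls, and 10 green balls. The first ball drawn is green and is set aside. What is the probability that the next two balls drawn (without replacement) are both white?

10/231

After the first draw, 5 of the remaining 22 balls are white.
P = 5/22 × 4/21 = 20/462 = 10/231.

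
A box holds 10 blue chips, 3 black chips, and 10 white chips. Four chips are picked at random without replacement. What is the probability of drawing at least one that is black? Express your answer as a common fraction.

802/1771

P(no black) = 20/23 × 19/22 × 18/21 × 17/20 = 116280/212520 = 969/1771.
P(at least one) = 1 − 969/1771 = 802/1771.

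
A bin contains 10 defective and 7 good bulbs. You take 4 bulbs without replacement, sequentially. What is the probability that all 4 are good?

P = 7/17 × 6/16 × 5/15 × 4/14 = 840/57120 = 1/68.

1/68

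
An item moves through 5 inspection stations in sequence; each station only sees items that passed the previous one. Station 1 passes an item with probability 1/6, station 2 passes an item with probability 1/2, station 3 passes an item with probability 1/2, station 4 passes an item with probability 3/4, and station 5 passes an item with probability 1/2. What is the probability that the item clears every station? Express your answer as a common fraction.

1/64

Multiplying along the chain,
P = 1/6 × 1/2 × 1/2 × 3/4 × 1/2 = 3/192 = 1/64.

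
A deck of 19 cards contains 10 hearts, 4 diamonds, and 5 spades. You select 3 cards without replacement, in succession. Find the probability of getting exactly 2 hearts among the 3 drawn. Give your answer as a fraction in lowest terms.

135/323

One ordering (hearts drawn first) has probability 10/19 × 9/18 × 9/17 = 810/5814 = 45/323.
There are C(3,2) = 3 such orderings, each equally likely, so P = 3 × 45/323 = 135/323.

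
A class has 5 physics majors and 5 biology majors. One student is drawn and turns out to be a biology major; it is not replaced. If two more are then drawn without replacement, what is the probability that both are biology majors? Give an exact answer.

With the first student removed, 4 biology majors remain out of 9.
P = 4/9 × 3/8 = 12/72 = 1/6.

1/6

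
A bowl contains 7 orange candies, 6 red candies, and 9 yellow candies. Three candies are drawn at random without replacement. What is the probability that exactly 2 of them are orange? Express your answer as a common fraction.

One ordering (orange drawn first) has probability 7/22 × 6/21 × 15/20 = 630/9240 = 3/44.
There are C(3,2) = 3 such orderings, each equally likely, so P = 3 × 3/44 = 9/44.

9/44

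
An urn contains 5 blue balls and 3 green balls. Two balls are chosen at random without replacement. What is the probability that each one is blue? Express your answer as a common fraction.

P(all blue) = 5/8 × 4/7 = 20/56 = 5/14.

5/14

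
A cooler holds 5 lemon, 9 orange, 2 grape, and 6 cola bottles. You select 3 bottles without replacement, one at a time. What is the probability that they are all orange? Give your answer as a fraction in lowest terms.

P(all orange) = 9/22 × 8/21 × 7/20 = 504/9240 = 3/55.

3/55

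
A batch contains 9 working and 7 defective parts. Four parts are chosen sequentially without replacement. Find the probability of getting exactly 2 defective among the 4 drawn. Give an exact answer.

One ordering (defective drawn first) has probability 7/16 × 6/15 × 9/14 × 8/13 = 3024/43680 = 9/130.
There are C(4,2) = 6 such orderings, each equally likely, so P = 6 × 9/130 = 27/65.

27/65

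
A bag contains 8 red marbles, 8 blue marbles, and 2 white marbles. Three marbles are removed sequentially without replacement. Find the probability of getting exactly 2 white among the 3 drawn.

1/51

One ordering (white drawn first) has probability 2/18 × 1/17 × 16/16 = 32/4896 = 1/153.
There are C(3,2) = 3 such orderings, each equally likely, so P = 3 × 1/153 = 1/51.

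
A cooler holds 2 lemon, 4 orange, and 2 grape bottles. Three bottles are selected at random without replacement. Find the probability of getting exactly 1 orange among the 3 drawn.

3/7

One ordering (orange drawn first) has probability 4/8 × 4/7 × 3/6 = 48/336 = 1/7.
There are C(3,1) = 3 such orderings, each equally likely, so P = 3 × 1/7 = 3/7.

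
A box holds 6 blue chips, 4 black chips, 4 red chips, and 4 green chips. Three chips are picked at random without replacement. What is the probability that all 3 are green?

P(every draw is green) = 4/18 × 3/17 × 2/16 = 24/4896 = 1/204.

1/204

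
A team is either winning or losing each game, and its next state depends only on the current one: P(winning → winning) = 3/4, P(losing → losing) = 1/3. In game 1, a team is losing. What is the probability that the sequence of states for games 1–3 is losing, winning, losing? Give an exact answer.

Game 1 is given. For each transition, use the conditional probability from the current state:
P(winning | losing) = 2/3; P(losing | winning) = 1/4.
P = 2/3 × 1/4 = 2/12 = 1/6.

1/6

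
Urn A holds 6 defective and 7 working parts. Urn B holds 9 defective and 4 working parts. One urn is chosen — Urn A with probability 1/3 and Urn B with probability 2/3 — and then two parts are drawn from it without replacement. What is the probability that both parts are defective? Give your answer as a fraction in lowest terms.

From Urn A: P(both defective) = (6/13)(5/12) = 5/26.
From Urn B: P(both defective) = (9/13)(8/12) = 6/13.
Total probability = (1/3)(5/26) + (2/3)(6/13) = 29/78.

29/78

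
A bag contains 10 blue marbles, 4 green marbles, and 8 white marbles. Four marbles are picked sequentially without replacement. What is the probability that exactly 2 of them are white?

364/1045

One ordering (white drawn first) has probability 8/22 × 7/21 × 14/20 × 13/19 = 10192/175560 = 182/3135.
There are C(4,2) = 6 such orderings, each equally likely, so P = 6 × 182/3135 = 364/1045.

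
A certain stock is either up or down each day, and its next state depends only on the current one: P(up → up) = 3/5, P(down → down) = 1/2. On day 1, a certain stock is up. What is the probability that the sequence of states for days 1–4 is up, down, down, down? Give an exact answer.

Day 1 is given. For each transition, use the conditional probability from the current state:
P(down | up) = 2/5; P(down | down) = 1/2; P(down | down) = 1/2.
P = 2/5 × 1/2 × 1/2 = 2/20 = 1/10.

1/10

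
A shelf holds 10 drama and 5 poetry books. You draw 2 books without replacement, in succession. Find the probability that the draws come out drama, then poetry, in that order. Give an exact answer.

5/21

Each draw changes the counts, so multiply the conditional probabilities along the sequence:
P = 10/15 × 5/14 = 50/210 = 5/21.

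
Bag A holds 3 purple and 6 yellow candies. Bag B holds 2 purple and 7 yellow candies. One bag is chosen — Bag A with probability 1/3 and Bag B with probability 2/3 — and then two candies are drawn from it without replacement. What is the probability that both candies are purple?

From Bag A: P(both purple) = (3/9)(2/8) = 1/12.
From Bag B: P(both purple) = (2/9)(1/8) = 1/36.
Total probability = (1/3)(1/12) + (2/3)(1/36) = 5/108.

5/108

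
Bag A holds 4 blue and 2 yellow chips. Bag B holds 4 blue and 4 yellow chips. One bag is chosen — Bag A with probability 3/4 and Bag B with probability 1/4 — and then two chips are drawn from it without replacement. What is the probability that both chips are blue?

99/280

From Bag A: P(both blue) = (4/6)(3/5) = 2/5.
From Bag B: P(both blue) = (4/8)(3/7) = 3/14.
Total probability = (3/4)(2/5) + (1/4)(3/14) = 99/280.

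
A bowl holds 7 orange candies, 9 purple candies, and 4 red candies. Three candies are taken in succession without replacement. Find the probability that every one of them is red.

1/285

P(all red) = 4/20 × 3/19 × 2/18 = 24/6840 = 1/285.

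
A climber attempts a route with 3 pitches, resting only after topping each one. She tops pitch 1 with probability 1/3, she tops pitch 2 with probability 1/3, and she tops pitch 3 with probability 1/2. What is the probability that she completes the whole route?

1/18

Multiplying along the chain,
P = 1/3 × 1/3 × 1/2 = 1/18.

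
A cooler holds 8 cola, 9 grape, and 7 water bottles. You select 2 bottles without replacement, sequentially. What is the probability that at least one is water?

35/69

P(no water) = 17/24 × 16/23 = 272/552 = 34/69.
P(at least one) = 1 − 34/69 = 35/69.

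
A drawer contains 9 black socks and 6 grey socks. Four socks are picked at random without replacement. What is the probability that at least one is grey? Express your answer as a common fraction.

59/65

P(no grey) = 9/15 × 8/14 × 7/13 × 6/12 = 3024/32760 = 6/65.
P(at least one) = 1 − 6/65 = 59/65.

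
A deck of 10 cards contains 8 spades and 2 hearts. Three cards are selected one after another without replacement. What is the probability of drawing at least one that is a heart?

8/15

P(no hearts) = 8/10 × 7/9 × 6/8 = 336/720 = 7/15.
P(at least one) = 1 − 7/15 = 8/15.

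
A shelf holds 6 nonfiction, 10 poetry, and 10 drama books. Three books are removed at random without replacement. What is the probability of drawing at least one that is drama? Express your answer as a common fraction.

P(no drama) = 16/26 × 15/25 × 14/24 = 3360/15600 = 14/65.
P(at least one) = 1 − 14/65 = 51/65.

51/65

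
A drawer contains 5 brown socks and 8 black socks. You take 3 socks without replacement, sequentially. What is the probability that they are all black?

P = 8/13 × 7/12 × 6/11 = 336/1716 = 28/143.

28/143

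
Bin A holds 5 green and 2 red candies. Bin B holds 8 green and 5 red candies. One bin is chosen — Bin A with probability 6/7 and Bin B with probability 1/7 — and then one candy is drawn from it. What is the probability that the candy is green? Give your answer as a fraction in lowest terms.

446/637

From Bin A: P(green) = 5/7.
From Bin B: P(green) = 8/13.
Total probability = (6/7)(5/7) + (1/7)(8/13) = 446/637.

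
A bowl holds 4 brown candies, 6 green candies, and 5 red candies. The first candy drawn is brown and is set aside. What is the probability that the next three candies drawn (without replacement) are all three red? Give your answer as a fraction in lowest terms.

5/182

With the first candy removed, 5 red remain out of 14.
P = 5/14 × 4/13 × 3/12 = 60/2184 = 5/182.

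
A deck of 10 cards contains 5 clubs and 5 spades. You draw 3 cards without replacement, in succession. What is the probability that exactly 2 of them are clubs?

One ordering (clubs drawn first) has probability 5/10 × 4/9 × 5/8 = 100/720 = 5/36.
There are C(3,2) = 3 such orderings, each equally likely, so P = 3 × 5/36 = 5/12.

5/12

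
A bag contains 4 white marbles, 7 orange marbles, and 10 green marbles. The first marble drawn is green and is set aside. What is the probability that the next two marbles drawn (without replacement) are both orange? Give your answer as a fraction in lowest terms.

After the first draw, 7 of the remaining 20 marbles are orange.
P = 7/20 × 6/19 = 42/380 = 21/190.

21/190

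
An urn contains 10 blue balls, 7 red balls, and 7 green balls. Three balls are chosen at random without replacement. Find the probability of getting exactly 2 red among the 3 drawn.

One ordering (red drawn first) has probability 7/24 × 6/23 × 17/22 = 714/12144 = 119/2024.
There are C(3,2) = 3 such orderings, each equally likely, so P = 3 × 119/2024 = 357/2024.

357/2024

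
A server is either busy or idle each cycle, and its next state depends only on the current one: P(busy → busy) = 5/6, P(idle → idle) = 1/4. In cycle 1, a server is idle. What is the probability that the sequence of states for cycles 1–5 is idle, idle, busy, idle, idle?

1/128

Cycle 1 is given. For each transition, use the conditional probability from the current state:
P(idle | idle) = 1/4; P(busy | idle) = 3/4; P(idle | busy) = 1/6; P(idle | idle) = 1/4.
P = 1/4 × 3/4 × 1/6 × 1/4 = 3/384 = 1/128.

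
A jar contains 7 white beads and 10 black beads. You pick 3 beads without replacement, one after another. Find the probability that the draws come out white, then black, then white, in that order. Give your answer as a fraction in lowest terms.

7/68

Multiply the probability of each draw given the previous ones:
P = 7/17 × 10/16 × 6/15 = 420/4080 = 7/68.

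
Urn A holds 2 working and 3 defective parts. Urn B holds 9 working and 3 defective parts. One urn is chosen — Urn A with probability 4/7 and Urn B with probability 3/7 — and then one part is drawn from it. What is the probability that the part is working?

11/20

From Urn A: P(working) = 2/5.
From Urn B: P(working) = 9/12.
Total probability = (4/7)(2/5) + (3/7)(9/12) = 11/20.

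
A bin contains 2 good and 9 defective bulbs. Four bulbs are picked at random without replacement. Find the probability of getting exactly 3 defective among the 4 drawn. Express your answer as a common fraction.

One ordering (defective drawn first) has probability 9/11 × 8/10 × 7/9 × 2/8 = 1008/7920 = 7/55.
There are C(4,3) = 4 such orderings, each equally likely, so P = 4 × 7/55 = 28/55.

28/55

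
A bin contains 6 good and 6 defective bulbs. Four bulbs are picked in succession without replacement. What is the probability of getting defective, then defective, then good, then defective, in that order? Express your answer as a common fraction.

2/33

Chain rule:
P = 6/12 × 5/11 × 6/10 × 4/9 = 720/11880 = 2/33.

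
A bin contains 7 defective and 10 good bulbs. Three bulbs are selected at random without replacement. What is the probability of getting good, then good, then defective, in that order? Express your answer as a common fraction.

Chain rule:
P = 10/17 × 9/16 × 7/15 = 630/4080 = 21/136.

21/136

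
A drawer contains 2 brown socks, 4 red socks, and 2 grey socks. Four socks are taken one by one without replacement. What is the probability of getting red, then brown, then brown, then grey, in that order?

1/105

Chain rule:
P = 4/8 × 2/7 × 1/6 × 2/5 = 16/1680 = 1/105.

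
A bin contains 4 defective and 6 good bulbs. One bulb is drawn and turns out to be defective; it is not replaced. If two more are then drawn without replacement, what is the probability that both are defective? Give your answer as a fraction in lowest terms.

After the first draw, 3 of the remaining 9 bulbs are defective.
P = 3/9 × 2/8 = 6/72 = 1/12.

1/12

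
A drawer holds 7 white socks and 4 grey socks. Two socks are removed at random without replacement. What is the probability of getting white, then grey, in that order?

Chain rule:
P = 7/11 × 4/10 = 28/110 = 14/55.

14/55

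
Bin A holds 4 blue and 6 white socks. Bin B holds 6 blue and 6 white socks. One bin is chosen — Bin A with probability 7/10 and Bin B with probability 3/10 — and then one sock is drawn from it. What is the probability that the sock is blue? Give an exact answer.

From Bin A: P(blue) = 4/10.
From Bin B: P(blue) = 6/12.
Total probability = (7/10)(4/10) + (3/10)(6/12) = 43/100.

43/100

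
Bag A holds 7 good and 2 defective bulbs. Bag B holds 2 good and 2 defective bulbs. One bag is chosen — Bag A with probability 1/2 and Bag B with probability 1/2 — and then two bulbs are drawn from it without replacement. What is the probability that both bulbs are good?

From Bag A: P(both good) = (7/9)(6/8) = 7/12.
From Bag B: P(both good) = (2/4)(1/3) = 1/6.
Total probability = (1/2)(7/12) + (1/2)(1/6) = 3/8.

3/8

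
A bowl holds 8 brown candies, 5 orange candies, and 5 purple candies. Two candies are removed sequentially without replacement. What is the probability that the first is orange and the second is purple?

25/306

Each draw changes the counts, so multiply the conditional probabilities along the sequence:
P = 5/18 × 5/17 = 25/306.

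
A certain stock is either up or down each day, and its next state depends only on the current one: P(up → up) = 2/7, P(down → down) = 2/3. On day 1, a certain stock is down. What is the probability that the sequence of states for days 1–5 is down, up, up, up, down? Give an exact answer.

Day 1 is given. For each transition, use the conditional probability from the current state:
P(up | down) = 1/3; P(up | up) = 2/7; P(up | up) = 2/7; P(down | up) = 5/7.
P = 1/3 × 2/7 × 2/7 × 5/7 = 20/1029.

20/1029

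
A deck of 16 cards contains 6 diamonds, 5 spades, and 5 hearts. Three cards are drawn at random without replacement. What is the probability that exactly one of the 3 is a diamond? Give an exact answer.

One ordering (a diamond drawn first) has probability 6/16 × 10/15 × 9/14 = 540/3360 = 9/56.
There are C(3,1) = 3 such orderings, each equally likely, so P = 3 × 9/56 = 27/56.

27/56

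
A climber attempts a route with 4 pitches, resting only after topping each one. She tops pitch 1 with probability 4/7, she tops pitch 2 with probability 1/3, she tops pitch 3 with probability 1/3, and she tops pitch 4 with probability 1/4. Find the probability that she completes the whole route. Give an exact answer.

The events are sequential, so multiply the conditional probabilities:
P = 4/7 × 1/3 × 1/3 × 1/4 = 4/252 = 1/63.

1/63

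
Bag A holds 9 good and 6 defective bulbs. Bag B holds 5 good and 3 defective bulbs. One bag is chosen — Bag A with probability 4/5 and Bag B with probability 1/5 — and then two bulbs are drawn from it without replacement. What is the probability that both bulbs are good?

From Bag A: P(both good) = (9/15)(8/14) = 12/35.
From Bag B: P(both good) = (5/8)(4/7) = 5/14.
Total probability = (4/5)(12/35) + (1/5)(5/14) = 121/350.

121/350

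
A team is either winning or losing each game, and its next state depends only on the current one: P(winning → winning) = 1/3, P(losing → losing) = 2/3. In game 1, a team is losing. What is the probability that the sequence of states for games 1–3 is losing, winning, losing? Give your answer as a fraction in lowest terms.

2/9

Game 1 is given. For each transition, use the conditional probability from the current state:
P(winning | losing) = 1/3; P(losing | winning) = 2/3.
P = 1/3 × 2/3 = 2/9.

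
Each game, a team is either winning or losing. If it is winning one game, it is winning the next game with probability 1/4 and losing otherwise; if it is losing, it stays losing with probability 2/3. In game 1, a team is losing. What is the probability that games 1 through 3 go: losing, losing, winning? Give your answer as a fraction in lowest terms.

Game 1 is given. For each transition, use the conditional probability from the current state:
P(losing | losing) = 2/3; P(winning | losing) = 1/3.
P = 2/3 × 1/3 = 2/9.

2/9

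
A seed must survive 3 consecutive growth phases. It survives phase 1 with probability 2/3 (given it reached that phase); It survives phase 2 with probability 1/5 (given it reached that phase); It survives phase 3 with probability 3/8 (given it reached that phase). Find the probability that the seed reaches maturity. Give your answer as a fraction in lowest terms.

Multiplying along the chain,
P = 2/3 × 1/5 × 3/8 = 6/120 = 1/20.

1/20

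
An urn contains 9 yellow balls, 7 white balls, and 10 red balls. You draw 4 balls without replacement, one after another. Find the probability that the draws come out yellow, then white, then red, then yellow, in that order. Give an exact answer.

Chain rule:
P = 9/26 × 7/25 × 10/24 × 8/23 = 5040/358800 = 21/1495.

21/1495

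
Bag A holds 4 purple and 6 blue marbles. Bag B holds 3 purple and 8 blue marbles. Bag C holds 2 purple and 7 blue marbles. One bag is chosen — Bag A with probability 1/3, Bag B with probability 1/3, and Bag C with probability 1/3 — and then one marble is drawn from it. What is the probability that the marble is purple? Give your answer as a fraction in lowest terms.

443/1485

From Bag A: P(purple) = 4/10.
From Bag B: P(purple) = 3/11.
From Bag C: P(purple) = 2/9.
Total probability = (1/3)(4/10) + (1/3)(3/11) + (1/3)(2/9) = 443/1485.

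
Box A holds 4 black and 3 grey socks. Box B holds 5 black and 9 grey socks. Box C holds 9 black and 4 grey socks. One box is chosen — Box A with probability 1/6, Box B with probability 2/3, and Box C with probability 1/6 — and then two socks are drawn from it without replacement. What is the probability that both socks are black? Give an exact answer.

18/91

From Box A: P(both black) = (4/7)(3/6) = 2/7.
From Box B: P(both black) = (5/14)(4/13) = 10/91.
From Box C: P(both black) = (9/13)(8/12) = 6/13.
Total probability = (1/6)(2/7) + (2/3)(10/91) + (1/6)(6/13) = 18/91.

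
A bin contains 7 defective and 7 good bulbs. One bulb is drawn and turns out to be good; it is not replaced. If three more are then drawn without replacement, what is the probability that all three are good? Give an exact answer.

10/143

After the first draw, 6 of the remaining 13 bulbs are good.
P = 6/13 × 5/12 × 4/11 = 120/1716 = 10/143.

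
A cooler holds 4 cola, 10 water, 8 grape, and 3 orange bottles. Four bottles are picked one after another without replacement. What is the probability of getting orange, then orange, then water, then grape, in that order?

Multiply the probability of each draw given the previous ones:
P = 3/25 × 2/24 × 10/23 × 8/22 = 480/303600 = 2/1265.

2/1265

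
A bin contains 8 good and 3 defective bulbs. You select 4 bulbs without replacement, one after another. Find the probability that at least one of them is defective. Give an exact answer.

P(no defective) = 8/11 × 7/10 × 6/9 × 5/8 = 1680/7920 = 7/33.
P(at least one) = 1 − 7/33 = 26/33.

26/33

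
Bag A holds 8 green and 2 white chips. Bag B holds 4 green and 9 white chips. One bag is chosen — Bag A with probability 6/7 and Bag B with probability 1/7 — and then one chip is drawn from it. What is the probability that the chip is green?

332/455

From Bag A: P(green) = 8/10.
From Bag B: P(green) = 4/13.
Total probability = (6/7)(8/10) + (1/7)(4/13) = 332/455.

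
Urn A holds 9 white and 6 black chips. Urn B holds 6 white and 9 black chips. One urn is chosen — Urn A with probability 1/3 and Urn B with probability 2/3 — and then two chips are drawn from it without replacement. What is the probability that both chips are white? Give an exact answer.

From Urn A: P(both white) = (9/15)(8/14) = 12/35.
From Urn B: P(both white) = (6/15)(5/14) = 1/7.
Total probability = (1/3)(12/35) + (2/3)(1/7) = 22/105.

22/105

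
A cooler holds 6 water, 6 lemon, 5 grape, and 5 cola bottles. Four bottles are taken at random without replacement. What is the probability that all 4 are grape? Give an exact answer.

P(every draw is grape) = 5/22 × 4/21 × 3/20 × 2/19 = 120/175560 = 1/1463.

1/1463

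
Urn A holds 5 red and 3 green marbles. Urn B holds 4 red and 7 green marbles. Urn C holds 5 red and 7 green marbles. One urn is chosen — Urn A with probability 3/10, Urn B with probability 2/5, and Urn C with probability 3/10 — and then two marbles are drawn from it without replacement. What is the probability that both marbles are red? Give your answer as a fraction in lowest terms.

From Urn A: P(both red) = (5/8)(4/7) = 5/14.
From Urn B: P(both red) = (4/11)(3/10) = 6/55.
From Urn C: P(both red) = (5/12)(4/11) = 5/33.
Total probability = (3/10)(5/14) + (2/5)(6/55) + (3/10)(5/33) = 1511/7700.

1511/7700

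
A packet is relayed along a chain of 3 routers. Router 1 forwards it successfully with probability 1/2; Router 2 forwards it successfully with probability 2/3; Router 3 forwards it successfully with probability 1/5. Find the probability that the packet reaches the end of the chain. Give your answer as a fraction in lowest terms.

1/15

Multiplying along the chain,
P = 1/2 × 2/3 × 1/5 = 2/30 = 1/15.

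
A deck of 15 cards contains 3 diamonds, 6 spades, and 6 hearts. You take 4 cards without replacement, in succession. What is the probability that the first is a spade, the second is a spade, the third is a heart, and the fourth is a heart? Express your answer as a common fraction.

Chain rule:
P = 6/15 × 5/14 × 6/13 × 5/12 = 900/32760 = 5/182.

5/182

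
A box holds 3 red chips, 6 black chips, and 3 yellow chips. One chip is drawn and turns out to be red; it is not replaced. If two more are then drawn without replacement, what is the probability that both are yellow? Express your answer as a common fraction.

3/55

After the first draw, 3 of the remaining 11 chips are yellow.
P = 3/11 × 2/10 = 6/110 = 3/55.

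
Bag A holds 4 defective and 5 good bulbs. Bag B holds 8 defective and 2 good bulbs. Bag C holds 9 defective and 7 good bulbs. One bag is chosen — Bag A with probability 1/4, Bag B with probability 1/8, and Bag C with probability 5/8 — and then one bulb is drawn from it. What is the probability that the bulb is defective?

From Bag A: P(defective) = 4/9.
From Bag B: P(defective) = 8/10.
From Bag C: P(defective) = 9/16.
Total probability = (1/4)(4/9) + (1/8)(8/10) + (5/8)(9/16) = 3241/5760.

3241/5760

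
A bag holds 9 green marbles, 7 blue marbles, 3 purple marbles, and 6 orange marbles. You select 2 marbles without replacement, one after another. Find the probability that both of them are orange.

1/20

P(every draw is orange) = 6/25 × 5/24 = 30/600 = 1/20.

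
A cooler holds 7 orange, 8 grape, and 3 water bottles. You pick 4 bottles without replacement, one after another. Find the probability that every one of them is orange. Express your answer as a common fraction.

7/612

P = 7/18 × 6/17 × 5/16 × 4/15 = 840/73440 = 7/612.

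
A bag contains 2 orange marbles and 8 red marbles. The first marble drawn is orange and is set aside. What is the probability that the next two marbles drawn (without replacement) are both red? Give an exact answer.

7/9

With the first marble removed, 8 red remain out of 9.
P = 8/9 × 7/8 = 56/72 = 7/9.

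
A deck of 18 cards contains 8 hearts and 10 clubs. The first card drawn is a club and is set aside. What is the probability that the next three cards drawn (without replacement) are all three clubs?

With the first card removed, 9 clubs remain out of 17.
P = 9/17 × 8/16 × 7/15 = 504/4080 = 21/170.

21/170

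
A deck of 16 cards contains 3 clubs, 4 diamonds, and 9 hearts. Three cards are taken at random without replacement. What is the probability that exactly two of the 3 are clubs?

One ordering (clubs drawn first) has probability 3/16 × 2/15 × 13/14 = 78/3360 = 13/560.
There are C(3,2) = 3 such orderings, each equally likely, so P = 3 × 13/560 = 39/560.

39/560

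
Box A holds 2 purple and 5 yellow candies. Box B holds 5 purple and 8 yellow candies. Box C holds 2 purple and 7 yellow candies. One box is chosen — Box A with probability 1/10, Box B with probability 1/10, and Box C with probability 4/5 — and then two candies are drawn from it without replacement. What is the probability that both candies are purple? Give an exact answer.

163/4095

From Box A: P(both purple) = (2/7)(1/6) = 1/21.
From Box B: P(both purple) = (5/13)(4/12) = 5/39.
From Box C: P(both purple) = (2/9)(1/8) = 1/36.
Total probability = (1/10)(1/21) + (1/10)(5/39) + (4/5)(1/36) = 163/4095.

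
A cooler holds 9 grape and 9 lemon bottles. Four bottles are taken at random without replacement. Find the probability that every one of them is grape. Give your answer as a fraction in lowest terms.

P(every draw is grape) = 9/18 × 8/17 × 7/16 × 6/15 = 3024/73440 = 7/170.

7/170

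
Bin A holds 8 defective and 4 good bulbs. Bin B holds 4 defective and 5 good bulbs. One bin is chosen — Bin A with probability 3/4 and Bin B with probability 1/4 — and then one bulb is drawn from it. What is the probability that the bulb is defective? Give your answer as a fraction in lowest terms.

From Bin A: P(defective) = 8/12.
From Bin B: P(defective) = 4/9.
Total probability = (3/4)(8/12) + (1/4)(4/9) = 11/18.

11/18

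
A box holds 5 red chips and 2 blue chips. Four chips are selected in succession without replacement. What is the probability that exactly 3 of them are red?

One ordering (red drawn first) has probability 5/7 × 4/6 × 3/5 × 2/4 = 120/840 = 1/7.
There are C(4,3) = 4 such orderings, each equally likely, so P = 4 × 1/7 = 4/7.

4/7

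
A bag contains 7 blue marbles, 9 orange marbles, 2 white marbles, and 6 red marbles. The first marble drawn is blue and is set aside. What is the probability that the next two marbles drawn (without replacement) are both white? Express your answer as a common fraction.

1/253

After the first draw, 2 of the remaining 23 marbles are white.
P = 2/23 × 1/22 = 2/506 = 1/253.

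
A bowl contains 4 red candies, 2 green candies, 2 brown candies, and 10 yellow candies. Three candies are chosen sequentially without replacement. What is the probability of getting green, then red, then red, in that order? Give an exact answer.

1/204

Chain rule:
P = 2/18 × 4/17 × 3/16 = 24/4896 = 1/204.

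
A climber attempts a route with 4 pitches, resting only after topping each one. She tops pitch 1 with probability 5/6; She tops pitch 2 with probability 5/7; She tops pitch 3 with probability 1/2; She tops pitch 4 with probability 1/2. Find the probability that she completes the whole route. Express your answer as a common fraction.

Multiplying along the chain,
P = 5/6 × 5/7 × 1/2 × 1/2 = 25/168.

25/168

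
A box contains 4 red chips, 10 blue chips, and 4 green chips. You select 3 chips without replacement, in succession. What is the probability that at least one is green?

113/204

P(no green) = 14/18 × 13/17 × 12/16 = 2184/4896 = 91/204.
P(at least one) = 1 − 91/204 = 113/204.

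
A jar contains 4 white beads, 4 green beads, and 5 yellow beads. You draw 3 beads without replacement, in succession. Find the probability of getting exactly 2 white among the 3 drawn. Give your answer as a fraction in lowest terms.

One ordering (white drawn first) has probability 4/13 × 3/12 × 9/11 = 108/1716 = 9/143.
There are C(3,2) = 3 such orderings, each equally likely, so P = 3 × 9/143 = 27/143.

27/143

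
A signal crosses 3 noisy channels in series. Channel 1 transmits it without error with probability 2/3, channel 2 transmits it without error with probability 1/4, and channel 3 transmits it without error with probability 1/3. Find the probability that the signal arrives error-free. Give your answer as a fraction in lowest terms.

1/18

Multiplying along the chain,
P = 2/3 × 1/4 × 1/3 = 2/36 = 1/18.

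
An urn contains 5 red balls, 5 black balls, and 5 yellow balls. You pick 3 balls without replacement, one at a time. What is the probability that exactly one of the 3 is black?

One ordering (black drawn first) has probability 5/15 × 10/14 × 9/13 = 450/2730 = 15/91.
There are C(3,1) = 3 such orderings, each equally likely, so P = 3 × 15/91 = 45/91.

45/91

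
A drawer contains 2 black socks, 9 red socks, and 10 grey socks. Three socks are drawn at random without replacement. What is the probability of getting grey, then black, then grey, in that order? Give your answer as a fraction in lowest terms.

3/133

Each draw changes the counts, so multiply the conditional probabilities along the sequence:
P = 10/21 × 2/20 × 9/19 = 180/7980 = 3/133.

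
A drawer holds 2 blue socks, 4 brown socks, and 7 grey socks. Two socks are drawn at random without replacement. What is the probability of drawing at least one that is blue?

23/78

P(no blue) = 11/13 × 10/12 = 110/156 = 55/78.
P(at least one) = 1 − 55/78 = 23/78.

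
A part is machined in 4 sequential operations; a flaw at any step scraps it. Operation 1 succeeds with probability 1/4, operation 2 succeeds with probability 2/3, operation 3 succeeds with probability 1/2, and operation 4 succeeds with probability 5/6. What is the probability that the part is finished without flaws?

5/72

Multiplying along the chain,
P = 1/4 × 2/3 × 1/2 × 5/6 = 10/144 = 5/72.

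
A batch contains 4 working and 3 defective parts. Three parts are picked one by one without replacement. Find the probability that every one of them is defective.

1/35

P(all defective) = 3/7 × 2/6 × 1/5 = 6/210 = 1/35.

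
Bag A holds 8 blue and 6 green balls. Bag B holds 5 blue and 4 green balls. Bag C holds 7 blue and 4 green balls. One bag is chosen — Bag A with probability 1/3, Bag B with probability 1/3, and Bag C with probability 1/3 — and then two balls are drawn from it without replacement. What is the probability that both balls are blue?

From Bag A: P(both blue) = (8/14)(7/13) = 4/13.
From Bag B: P(both blue) = (5/9)(4/8) = 5/18.
From Bag C: P(both blue) = (7/11)(6/10) = 21/55.
Total probability = (1/3)(4/13) + (1/3)(5/18) + (1/3)(21/55) = 12449/38610.

12449/38610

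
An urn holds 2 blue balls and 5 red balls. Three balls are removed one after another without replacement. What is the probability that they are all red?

2/7

P(all red) = 5/7 × 4/6 × 3/5 = 60/210 = 2/7.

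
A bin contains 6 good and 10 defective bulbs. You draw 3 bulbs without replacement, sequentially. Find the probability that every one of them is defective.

3/14

P = 10/16 × 9/15 × 8/14 = 720/3360 = 3/14.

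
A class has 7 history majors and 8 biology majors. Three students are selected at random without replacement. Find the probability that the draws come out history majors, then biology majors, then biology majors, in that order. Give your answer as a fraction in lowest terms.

Chain rule:
P = 7/15 × 8/14 × 7/13 = 392/2730 = 28/195.

28/195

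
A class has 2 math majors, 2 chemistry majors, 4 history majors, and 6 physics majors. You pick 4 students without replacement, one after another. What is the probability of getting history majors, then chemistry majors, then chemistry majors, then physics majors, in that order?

Multiply the probability of each draw given the previous ones:
P = 4/14 × 2/13 × 1/12 × 6/11 = 48/24024 = 2/1001.

2/1001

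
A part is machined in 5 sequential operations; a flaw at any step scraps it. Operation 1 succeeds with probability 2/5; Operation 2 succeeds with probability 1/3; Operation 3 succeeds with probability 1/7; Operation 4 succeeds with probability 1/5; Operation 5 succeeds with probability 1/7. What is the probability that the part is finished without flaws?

2/3675

Multiplying along the chain,
P = 2/5 × 1/3 × 1/7 × 1/5 × 1/7 = 2/3675.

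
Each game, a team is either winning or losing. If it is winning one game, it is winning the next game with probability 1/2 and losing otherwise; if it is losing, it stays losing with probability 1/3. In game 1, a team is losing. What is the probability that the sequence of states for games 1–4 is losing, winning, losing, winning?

2/9

Game 1 is given. For each transition, use the conditional probability from the current state:
P(winning | losing) = 2/3; P(losing | winning) = 1/2; P(winning | losing) = 2/3.
P = 2/3 × 1/2 × 2/3 = 4/18 = 2/9.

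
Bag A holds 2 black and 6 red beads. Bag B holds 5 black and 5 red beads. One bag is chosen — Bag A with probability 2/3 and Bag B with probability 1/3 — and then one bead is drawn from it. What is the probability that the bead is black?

From Bag A: P(black) = 2/8.
From Bag B: P(black) = 5/10.
Total probability = (2/3)(2/8) + (1/3)(5/10) = 1/3.

1/3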